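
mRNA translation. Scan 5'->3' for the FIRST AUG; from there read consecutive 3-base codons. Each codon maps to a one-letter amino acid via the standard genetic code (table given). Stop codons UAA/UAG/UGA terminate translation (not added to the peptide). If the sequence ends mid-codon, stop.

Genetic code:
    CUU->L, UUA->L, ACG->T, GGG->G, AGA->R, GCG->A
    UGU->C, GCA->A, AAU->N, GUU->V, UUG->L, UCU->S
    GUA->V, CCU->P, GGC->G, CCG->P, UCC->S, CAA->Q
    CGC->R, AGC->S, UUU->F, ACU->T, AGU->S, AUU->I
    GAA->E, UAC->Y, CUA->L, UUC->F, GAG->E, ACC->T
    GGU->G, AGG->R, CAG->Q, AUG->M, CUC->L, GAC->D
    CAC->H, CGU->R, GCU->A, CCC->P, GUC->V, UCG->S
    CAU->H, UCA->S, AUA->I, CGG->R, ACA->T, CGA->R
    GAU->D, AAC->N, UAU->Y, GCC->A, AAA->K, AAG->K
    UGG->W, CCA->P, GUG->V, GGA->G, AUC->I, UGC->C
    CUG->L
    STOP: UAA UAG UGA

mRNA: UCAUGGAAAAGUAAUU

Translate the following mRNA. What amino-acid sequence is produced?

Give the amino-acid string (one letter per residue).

start AUG at pos 2
pos 2: AUG -> M; peptide=M
pos 5: GAA -> E; peptide=ME
pos 8: AAG -> K; peptide=MEK
pos 11: UAA -> STOP

Answer: MEK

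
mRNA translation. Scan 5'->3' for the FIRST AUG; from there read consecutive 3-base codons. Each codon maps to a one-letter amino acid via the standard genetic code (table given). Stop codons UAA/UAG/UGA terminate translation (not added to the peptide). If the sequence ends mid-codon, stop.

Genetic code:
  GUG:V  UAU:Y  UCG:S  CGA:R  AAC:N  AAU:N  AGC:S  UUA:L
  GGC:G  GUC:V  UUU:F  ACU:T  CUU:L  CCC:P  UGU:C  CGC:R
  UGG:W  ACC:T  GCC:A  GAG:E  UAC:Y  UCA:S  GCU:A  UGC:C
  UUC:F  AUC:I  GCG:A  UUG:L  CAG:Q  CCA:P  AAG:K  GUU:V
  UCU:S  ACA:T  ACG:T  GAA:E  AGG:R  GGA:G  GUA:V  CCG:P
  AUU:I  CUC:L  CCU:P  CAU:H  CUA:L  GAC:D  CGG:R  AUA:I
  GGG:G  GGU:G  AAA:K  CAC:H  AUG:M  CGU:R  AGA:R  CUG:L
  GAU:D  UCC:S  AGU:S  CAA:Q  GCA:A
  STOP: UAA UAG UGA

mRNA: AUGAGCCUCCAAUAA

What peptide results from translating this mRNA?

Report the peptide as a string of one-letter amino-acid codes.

Answer: MSLQ

Derivation:
start AUG at pos 0
pos 0: AUG -> M; peptide=M
pos 3: AGC -> S; peptide=MS
pos 6: CUC -> L; peptide=MSL
pos 9: CAA -> Q; peptide=MSLQ
pos 12: UAA -> STOP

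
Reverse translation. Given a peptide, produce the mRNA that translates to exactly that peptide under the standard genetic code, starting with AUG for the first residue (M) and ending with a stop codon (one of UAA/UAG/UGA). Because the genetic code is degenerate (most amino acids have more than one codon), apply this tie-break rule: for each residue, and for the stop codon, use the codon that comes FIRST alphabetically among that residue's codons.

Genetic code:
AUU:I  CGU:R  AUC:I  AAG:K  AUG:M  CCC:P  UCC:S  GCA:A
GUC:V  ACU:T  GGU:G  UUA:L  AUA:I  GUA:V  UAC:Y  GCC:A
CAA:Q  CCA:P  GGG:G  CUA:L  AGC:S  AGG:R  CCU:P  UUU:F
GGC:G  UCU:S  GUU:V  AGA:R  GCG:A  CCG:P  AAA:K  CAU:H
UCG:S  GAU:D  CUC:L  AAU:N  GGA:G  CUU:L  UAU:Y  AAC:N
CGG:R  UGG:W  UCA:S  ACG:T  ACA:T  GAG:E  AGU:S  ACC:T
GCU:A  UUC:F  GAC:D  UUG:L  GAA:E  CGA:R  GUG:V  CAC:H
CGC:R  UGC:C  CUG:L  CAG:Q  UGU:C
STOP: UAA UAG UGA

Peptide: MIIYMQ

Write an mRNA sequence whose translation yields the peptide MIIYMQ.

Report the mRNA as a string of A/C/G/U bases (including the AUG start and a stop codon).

Answer: mRNA: AUGAUAAUAUACAUGCAAUAA

Derivation:
residue 1: M -> AUG (start codon)
residue 2: I codons sorted = AUA,AUC,AUU -> pick first = AUA
residue 3: I codons sorted = AUA,AUC,AUU -> pick first = AUA
residue 4: Y codons sorted = UAC,UAU -> pick first = UAC
residue 5: M -> AUG (only codon)
residue 6: Q codons sorted = CAA,CAG -> pick first = CAA
terminator: stop codons sorted = UAA,UAG,UGA -> pick first = UAA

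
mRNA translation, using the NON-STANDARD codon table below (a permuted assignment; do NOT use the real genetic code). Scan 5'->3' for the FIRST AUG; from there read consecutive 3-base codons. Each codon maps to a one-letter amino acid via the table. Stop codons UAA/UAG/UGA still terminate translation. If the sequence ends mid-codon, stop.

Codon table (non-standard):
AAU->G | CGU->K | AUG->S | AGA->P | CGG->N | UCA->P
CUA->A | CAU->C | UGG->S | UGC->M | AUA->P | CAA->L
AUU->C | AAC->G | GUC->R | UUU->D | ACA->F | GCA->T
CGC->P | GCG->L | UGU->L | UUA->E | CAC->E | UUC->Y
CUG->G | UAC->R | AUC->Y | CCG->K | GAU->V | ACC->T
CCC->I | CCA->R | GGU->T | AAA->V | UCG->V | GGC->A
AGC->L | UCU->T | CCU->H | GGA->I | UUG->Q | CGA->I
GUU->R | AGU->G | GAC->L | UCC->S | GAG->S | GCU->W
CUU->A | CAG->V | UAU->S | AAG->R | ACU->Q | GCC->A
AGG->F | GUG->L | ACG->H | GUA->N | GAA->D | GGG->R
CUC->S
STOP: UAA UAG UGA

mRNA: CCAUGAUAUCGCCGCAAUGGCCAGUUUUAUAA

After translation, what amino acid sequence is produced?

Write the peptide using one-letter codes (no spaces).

Answer: SPVKLSRRE

Derivation:
start AUG at pos 2
pos 2: AUG -> S; peptide=S
pos 5: AUA -> P; peptide=SP
pos 8: UCG -> V; peptide=SPV
pos 11: CCG -> K; peptide=SPVK
pos 14: CAA -> L; peptide=SPVKL
pos 17: UGG -> S; peptide=SPVKLS
pos 20: CCA -> R; peptide=SPVKLSR
pos 23: GUU -> R; peptide=SPVKLSRR
pos 26: UUA -> E; peptide=SPVKLSRRE
pos 29: UAA -> STOP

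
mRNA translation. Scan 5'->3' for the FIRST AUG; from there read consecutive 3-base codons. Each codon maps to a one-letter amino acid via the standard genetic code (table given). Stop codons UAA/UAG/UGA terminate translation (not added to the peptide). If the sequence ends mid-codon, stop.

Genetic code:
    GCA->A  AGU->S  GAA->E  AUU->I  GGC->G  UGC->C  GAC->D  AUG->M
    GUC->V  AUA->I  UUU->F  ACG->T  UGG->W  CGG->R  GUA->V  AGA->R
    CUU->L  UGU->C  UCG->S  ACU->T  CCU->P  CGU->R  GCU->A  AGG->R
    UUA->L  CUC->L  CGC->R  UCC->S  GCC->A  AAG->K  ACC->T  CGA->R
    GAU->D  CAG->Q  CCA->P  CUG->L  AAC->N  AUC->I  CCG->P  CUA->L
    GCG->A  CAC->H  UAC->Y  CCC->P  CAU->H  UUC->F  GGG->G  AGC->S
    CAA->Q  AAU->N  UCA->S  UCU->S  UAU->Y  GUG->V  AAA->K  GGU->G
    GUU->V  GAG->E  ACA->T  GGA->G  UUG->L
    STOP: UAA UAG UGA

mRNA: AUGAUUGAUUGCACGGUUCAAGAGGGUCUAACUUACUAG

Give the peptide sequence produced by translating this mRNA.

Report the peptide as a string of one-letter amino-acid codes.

Answer: MIDCTVQEGLTY

Derivation:
start AUG at pos 0
pos 0: AUG -> M; peptide=M
pos 3: AUU -> I; peptide=MI
pos 6: GAU -> D; peptide=MID
pos 9: UGC -> C; peptide=MIDC
pos 12: ACG -> T; peptide=MIDCT
pos 15: GUU -> V; peptide=MIDCTV
pos 18: CAA -> Q; peptide=MIDCTVQ
pos 21: GAG -> E; peptide=MIDCTVQE
pos 24: GGU -> G; peptide=MIDCTVQEG
pos 27: CUA -> L; peptide=MIDCTVQEGL
pos 30: ACU -> T; peptide=MIDCTVQEGLT
pos 33: UAC -> Y; peptide=MIDCTVQEGLTY
pos 36: UAG -> STOP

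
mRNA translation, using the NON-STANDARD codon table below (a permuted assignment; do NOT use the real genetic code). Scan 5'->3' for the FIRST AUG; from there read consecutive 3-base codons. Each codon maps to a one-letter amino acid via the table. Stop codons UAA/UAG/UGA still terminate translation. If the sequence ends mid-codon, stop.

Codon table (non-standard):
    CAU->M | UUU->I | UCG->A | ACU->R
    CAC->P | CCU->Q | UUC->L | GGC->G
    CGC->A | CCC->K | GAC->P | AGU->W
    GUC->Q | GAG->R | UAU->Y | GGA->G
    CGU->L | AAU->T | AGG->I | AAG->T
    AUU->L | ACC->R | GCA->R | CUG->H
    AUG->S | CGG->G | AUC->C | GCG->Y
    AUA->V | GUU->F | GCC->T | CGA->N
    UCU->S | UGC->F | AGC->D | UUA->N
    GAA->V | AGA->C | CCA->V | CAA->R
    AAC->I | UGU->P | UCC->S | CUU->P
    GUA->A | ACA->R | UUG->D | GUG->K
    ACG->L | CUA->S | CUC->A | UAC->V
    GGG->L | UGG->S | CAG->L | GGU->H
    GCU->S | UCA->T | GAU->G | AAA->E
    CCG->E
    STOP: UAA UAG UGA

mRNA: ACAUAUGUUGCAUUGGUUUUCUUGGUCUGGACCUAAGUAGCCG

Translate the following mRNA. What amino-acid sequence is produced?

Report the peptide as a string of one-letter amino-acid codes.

Answer: SDMSISSSGQT

Derivation:
start AUG at pos 4
pos 4: AUG -> S; peptide=S
pos 7: UUG -> D; peptide=SD
pos 10: CAU -> M; peptide=SDM
pos 13: UGG -> S; peptide=SDMS
pos 16: UUU -> I; peptide=SDMSI
pos 19: UCU -> S; peptide=SDMSIS
pos 22: UGG -> S; peptide=SDMSISS
pos 25: UCU -> S; peptide=SDMSISSS
pos 28: GGA -> G; peptide=SDMSISSSG
pos 31: CCU -> Q; peptide=SDMSISSSGQ
pos 34: AAG -> T; peptide=SDMSISSSGQT
pos 37: UAG -> STOP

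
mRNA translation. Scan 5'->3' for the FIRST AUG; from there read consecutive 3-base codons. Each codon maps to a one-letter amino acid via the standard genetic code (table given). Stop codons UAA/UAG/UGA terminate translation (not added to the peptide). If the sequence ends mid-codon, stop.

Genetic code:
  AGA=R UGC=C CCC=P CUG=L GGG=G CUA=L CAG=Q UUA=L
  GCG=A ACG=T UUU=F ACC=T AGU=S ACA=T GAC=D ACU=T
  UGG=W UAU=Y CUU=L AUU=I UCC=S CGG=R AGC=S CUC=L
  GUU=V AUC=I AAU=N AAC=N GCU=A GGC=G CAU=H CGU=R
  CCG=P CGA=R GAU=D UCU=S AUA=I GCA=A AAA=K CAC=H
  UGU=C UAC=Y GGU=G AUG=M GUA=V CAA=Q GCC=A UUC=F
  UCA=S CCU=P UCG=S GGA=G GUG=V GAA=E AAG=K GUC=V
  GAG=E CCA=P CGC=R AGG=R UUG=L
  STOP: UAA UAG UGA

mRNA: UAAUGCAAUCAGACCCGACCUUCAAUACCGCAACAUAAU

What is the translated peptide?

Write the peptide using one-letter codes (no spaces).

start AUG at pos 2
pos 2: AUG -> M; peptide=M
pos 5: CAA -> Q; peptide=MQ
pos 8: UCA -> S; peptide=MQS
pos 11: GAC -> D; peptide=MQSD
pos 14: CCG -> P; peptide=MQSDP
pos 17: ACC -> T; peptide=MQSDPT
pos 20: UUC -> F; peptide=MQSDPTF
pos 23: AAU -> N; peptide=MQSDPTFN
pos 26: ACC -> T; peptide=MQSDPTFNT
pos 29: GCA -> A; peptide=MQSDPTFNTA
pos 32: ACA -> T; peptide=MQSDPTFNTAT
pos 35: UAA -> STOP

Answer: MQSDPTFNTAT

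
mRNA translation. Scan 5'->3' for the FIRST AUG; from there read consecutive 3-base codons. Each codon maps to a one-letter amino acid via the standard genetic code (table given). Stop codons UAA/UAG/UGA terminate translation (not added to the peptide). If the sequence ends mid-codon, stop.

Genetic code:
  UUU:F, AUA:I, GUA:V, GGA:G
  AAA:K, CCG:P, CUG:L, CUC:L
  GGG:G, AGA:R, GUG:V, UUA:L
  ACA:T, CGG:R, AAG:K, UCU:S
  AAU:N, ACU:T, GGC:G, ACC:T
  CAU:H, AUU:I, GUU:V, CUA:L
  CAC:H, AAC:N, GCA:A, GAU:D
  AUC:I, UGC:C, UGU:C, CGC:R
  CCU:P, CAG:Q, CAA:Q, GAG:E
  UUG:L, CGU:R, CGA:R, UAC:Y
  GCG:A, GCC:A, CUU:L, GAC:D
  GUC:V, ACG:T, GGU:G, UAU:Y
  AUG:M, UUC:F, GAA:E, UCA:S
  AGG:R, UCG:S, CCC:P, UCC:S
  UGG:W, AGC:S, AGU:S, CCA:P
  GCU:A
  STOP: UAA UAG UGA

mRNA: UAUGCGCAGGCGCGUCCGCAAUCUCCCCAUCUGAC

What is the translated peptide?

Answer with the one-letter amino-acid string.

Answer: MRRRVRNLPI

Derivation:
start AUG at pos 1
pos 1: AUG -> M; peptide=M
pos 4: CGC -> R; peptide=MR
pos 7: AGG -> R; peptide=MRR
pos 10: CGC -> R; peptide=MRRR
pos 13: GUC -> V; peptide=MRRRV
pos 16: CGC -> R; peptide=MRRRVR
pos 19: AAU -> N; peptide=MRRRVRN
pos 22: CUC -> L; peptide=MRRRVRNL
pos 25: CCC -> P; peptide=MRRRVRNLP
pos 28: AUC -> I; peptide=MRRRVRNLPI
pos 31: UGA -> STOP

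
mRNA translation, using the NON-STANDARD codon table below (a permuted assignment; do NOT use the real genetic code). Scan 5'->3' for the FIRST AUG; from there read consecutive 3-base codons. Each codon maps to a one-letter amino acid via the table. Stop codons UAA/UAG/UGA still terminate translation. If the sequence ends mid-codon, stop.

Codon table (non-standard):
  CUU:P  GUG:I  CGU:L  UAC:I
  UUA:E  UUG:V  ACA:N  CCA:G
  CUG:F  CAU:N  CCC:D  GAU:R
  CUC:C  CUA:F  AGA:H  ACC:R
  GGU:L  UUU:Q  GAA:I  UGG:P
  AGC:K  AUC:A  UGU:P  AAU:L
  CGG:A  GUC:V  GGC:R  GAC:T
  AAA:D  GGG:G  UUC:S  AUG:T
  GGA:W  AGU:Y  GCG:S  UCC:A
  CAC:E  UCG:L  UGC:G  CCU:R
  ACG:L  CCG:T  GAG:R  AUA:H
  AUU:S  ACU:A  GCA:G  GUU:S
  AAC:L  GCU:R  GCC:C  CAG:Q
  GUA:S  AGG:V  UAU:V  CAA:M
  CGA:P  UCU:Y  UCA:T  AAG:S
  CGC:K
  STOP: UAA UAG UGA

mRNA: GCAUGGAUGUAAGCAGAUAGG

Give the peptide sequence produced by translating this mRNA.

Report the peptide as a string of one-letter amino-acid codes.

Answer: TRSKH

Derivation:
start AUG at pos 2
pos 2: AUG -> T; peptide=T
pos 5: GAU -> R; peptide=TR
pos 8: GUA -> S; peptide=TRS
pos 11: AGC -> K; peptide=TRSK
pos 14: AGA -> H; peptide=TRSKH
pos 17: UAG -> STOP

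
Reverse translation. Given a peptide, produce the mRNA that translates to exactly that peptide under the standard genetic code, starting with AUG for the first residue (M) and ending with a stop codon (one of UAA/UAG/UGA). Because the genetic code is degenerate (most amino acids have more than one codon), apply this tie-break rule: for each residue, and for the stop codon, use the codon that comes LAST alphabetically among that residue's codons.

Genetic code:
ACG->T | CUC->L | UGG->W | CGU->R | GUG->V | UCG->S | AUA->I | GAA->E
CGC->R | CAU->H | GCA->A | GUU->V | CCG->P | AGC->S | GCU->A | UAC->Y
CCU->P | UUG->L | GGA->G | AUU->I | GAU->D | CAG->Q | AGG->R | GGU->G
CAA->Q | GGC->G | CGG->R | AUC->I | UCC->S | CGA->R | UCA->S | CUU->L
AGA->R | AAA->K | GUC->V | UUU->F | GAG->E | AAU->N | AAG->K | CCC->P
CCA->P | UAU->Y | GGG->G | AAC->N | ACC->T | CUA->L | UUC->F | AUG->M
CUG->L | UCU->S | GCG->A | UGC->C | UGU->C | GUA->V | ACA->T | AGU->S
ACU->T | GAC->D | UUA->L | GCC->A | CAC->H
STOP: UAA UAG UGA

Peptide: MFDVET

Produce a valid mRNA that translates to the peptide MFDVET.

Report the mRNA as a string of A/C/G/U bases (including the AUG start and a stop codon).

residue 1: M -> AUG (start codon)
residue 2: F codons sorted = UUC,UUU -> pick last = UUU
residue 3: D codons sorted = GAC,GAU -> pick last = GAU
residue 4: V codons sorted = GUA,GUC,GUG,GUU -> pick last = GUU
residue 5: E codons sorted = GAA,GAG -> pick last = GAG
residue 6: T codons sorted = ACA,ACC,ACG,ACU -> pick last = ACU
terminator: stop codons sorted = UAA,UAG,UGA -> pick last = UGA

Answer: mRNA: AUGUUUGAUGUUGAGACUUGA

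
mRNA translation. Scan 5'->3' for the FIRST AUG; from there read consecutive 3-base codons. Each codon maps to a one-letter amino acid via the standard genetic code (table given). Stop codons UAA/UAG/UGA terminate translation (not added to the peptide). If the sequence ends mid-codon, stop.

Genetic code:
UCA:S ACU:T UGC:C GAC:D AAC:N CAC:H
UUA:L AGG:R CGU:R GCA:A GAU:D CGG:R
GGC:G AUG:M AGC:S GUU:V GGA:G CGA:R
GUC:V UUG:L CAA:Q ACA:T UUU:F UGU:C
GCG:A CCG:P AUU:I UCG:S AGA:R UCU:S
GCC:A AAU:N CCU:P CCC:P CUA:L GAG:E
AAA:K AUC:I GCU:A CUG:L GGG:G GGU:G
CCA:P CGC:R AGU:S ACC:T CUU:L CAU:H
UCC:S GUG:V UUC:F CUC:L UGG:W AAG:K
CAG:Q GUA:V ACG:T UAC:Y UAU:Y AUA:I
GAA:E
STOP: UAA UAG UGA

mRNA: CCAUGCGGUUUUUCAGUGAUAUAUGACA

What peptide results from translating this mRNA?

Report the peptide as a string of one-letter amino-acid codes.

start AUG at pos 2
pos 2: AUG -> M; peptide=M
pos 5: CGG -> R; peptide=MR
pos 8: UUU -> F; peptide=MRF
pos 11: UUC -> F; peptide=MRFF
pos 14: AGU -> S; peptide=MRFFS
pos 17: GAU -> D; peptide=MRFFSD
pos 20: AUA -> I; peptide=MRFFSDI
pos 23: UGA -> STOP

Answer: MRFFSDI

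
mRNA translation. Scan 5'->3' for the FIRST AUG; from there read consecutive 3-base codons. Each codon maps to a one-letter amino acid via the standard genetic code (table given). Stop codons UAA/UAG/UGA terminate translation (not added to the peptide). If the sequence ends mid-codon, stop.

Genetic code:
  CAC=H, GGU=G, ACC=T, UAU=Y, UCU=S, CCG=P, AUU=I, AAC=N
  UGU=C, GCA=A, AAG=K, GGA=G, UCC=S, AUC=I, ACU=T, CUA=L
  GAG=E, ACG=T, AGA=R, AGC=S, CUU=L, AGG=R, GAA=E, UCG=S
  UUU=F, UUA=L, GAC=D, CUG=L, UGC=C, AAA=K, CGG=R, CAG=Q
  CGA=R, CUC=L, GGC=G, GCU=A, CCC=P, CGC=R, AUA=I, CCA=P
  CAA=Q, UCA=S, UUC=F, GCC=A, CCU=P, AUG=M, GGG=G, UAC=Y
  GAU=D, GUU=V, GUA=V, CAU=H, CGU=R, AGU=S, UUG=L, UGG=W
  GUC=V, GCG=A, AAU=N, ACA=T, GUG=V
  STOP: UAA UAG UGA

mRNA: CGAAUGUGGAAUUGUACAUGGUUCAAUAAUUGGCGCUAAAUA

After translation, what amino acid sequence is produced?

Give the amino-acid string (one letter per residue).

Answer: MWNCTWFNNWR

Derivation:
start AUG at pos 3
pos 3: AUG -> M; peptide=M
pos 6: UGG -> W; peptide=MW
pos 9: AAU -> N; peptide=MWN
pos 12: UGU -> C; peptide=MWNC
pos 15: ACA -> T; peptide=MWNCT
pos 18: UGG -> W; peptide=MWNCTW
pos 21: UUC -> F; peptide=MWNCTWF
pos 24: AAU -> N; peptide=MWNCTWFN
pos 27: AAU -> N; peptide=MWNCTWFNN
pos 30: UGG -> W; peptide=MWNCTWFNNW
pos 33: CGC -> R; peptide=MWNCTWFNNWR
pos 36: UAA -> STOP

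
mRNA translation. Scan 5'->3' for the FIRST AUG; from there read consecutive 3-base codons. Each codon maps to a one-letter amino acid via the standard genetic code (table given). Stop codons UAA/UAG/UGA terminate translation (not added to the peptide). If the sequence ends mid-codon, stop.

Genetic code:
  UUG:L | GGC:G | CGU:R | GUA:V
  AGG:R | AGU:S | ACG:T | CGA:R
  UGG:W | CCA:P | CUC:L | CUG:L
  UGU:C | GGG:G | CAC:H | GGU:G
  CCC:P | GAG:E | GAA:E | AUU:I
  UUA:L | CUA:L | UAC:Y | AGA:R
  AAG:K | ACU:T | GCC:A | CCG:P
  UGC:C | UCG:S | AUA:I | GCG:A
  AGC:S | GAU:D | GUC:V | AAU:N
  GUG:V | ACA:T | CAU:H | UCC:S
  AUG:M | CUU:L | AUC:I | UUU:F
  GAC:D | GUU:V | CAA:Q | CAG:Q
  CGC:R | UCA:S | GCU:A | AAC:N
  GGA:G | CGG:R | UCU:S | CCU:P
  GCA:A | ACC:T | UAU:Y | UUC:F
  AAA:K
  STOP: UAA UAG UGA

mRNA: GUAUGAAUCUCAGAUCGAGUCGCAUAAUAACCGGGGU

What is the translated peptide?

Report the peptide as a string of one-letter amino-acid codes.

Answer: MNLRSSRIITG

Derivation:
start AUG at pos 2
pos 2: AUG -> M; peptide=M
pos 5: AAU -> N; peptide=MN
pos 8: CUC -> L; peptide=MNL
pos 11: AGA -> R; peptide=MNLR
pos 14: UCG -> S; peptide=MNLRS
pos 17: AGU -> S; peptide=MNLRSS
pos 20: CGC -> R; peptide=MNLRSSR
pos 23: AUA -> I; peptide=MNLRSSRI
pos 26: AUA -> I; peptide=MNLRSSRII
pos 29: ACC -> T; peptide=MNLRSSRIIT
pos 32: GGG -> G; peptide=MNLRSSRIITG
pos 35: only 2 nt remain (<3), stop (end of mRNA)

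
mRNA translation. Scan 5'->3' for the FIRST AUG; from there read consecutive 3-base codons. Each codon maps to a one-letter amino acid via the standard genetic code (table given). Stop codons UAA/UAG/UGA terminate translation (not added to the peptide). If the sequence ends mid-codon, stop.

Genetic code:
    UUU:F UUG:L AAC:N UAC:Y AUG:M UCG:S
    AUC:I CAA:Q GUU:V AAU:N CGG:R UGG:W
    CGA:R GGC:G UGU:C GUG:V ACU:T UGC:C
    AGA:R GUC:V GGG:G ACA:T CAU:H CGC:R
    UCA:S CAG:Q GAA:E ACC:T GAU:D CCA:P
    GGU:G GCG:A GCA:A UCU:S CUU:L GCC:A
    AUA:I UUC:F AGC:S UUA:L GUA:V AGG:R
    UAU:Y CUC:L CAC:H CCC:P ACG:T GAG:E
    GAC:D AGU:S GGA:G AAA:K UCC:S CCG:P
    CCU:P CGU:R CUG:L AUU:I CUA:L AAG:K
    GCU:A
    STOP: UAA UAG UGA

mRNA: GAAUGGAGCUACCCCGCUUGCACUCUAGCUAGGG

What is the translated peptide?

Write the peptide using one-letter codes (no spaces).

start AUG at pos 2
pos 2: AUG -> M; peptide=M
pos 5: GAG -> E; peptide=ME
pos 8: CUA -> L; peptide=MEL
pos 11: CCC -> P; peptide=MELP
pos 14: CGC -> R; peptide=MELPR
pos 17: UUG -> L; peptide=MELPRL
pos 20: CAC -> H; peptide=MELPRLH
pos 23: UCU -> S; peptide=MELPRLHS
pos 26: AGC -> S; peptide=MELPRLHSS
pos 29: UAG -> STOP

Answer: MELPRLHSS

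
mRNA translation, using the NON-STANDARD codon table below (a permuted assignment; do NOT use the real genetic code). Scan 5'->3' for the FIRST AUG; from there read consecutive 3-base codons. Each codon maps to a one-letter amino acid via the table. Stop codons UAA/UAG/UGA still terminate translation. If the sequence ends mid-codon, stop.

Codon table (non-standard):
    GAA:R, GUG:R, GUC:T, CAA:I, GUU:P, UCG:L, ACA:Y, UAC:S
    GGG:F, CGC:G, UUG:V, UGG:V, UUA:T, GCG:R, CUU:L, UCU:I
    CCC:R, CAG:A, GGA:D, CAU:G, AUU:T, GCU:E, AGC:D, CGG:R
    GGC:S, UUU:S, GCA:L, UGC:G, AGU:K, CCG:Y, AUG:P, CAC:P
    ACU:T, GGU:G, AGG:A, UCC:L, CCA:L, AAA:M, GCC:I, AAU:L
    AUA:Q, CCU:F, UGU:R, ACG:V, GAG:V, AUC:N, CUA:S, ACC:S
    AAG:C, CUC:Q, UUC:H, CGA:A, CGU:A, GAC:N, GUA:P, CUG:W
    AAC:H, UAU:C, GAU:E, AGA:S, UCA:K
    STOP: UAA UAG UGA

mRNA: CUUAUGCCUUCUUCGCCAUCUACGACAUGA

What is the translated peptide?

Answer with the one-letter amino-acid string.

start AUG at pos 3
pos 3: AUG -> P; peptide=P
pos 6: CCU -> F; peptide=PF
pos 9: UCU -> I; peptide=PFI
pos 12: UCG -> L; peptide=PFIL
pos 15: CCA -> L; peptide=PFILL
pos 18: UCU -> I; peptide=PFILLI
pos 21: ACG -> V; peptide=PFILLIV
pos 24: ACA -> Y; peptide=PFILLIVY
pos 27: UGA -> STOP

Answer: PFILLIVY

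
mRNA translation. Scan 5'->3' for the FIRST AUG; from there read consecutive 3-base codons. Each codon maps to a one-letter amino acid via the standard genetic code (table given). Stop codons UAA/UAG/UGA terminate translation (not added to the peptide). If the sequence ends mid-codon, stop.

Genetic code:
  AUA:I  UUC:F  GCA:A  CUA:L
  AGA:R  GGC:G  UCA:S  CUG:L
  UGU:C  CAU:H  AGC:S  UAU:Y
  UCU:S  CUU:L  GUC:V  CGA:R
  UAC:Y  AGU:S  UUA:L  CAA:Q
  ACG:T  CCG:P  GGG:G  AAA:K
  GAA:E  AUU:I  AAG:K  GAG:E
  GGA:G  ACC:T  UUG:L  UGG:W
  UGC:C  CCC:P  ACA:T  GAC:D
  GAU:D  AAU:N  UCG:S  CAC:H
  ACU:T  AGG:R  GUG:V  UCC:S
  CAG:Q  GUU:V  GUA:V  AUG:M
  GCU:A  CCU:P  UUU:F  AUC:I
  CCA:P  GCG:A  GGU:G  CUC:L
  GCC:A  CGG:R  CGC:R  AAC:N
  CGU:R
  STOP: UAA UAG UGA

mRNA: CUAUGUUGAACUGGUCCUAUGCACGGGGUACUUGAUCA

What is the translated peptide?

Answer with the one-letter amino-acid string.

Answer: MLNWSYARGT

Derivation:
start AUG at pos 2
pos 2: AUG -> M; peptide=M
pos 5: UUG -> L; peptide=ML
pos 8: AAC -> N; peptide=MLN
pos 11: UGG -> W; peptide=MLNW
pos 14: UCC -> S; peptide=MLNWS
pos 17: UAU -> Y; peptide=MLNWSY
pos 20: GCA -> A; peptide=MLNWSYA
pos 23: CGG -> R; peptide=MLNWSYAR
pos 26: GGU -> G; peptide=MLNWSYARG
pos 29: ACU -> T; peptide=MLNWSYARGT
pos 32: UGA -> STOP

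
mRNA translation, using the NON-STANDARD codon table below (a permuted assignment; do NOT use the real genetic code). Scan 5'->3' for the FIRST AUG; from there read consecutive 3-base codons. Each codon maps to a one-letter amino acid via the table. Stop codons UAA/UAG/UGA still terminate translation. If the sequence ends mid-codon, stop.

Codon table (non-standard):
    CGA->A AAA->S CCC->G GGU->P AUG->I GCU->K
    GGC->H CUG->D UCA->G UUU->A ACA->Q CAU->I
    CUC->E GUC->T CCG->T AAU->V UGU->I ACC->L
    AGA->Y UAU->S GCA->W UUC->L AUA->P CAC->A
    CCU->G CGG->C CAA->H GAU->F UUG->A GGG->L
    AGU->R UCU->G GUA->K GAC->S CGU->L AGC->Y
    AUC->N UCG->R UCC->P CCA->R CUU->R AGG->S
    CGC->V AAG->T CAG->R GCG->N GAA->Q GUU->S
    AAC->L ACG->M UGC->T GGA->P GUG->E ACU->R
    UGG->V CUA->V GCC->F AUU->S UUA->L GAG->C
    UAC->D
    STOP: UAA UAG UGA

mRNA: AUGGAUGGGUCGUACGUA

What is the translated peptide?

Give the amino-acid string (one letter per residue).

start AUG at pos 0
pos 0: AUG -> I; peptide=I
pos 3: GAU -> F; peptide=IF
pos 6: GGG -> L; peptide=IFL
pos 9: UCG -> R; peptide=IFLR
pos 12: UAC -> D; peptide=IFLRD
pos 15: GUA -> K; peptide=IFLRDK
pos 18: only 0 nt remain (<3), stop (end of mRNA)

Answer: IFLRDK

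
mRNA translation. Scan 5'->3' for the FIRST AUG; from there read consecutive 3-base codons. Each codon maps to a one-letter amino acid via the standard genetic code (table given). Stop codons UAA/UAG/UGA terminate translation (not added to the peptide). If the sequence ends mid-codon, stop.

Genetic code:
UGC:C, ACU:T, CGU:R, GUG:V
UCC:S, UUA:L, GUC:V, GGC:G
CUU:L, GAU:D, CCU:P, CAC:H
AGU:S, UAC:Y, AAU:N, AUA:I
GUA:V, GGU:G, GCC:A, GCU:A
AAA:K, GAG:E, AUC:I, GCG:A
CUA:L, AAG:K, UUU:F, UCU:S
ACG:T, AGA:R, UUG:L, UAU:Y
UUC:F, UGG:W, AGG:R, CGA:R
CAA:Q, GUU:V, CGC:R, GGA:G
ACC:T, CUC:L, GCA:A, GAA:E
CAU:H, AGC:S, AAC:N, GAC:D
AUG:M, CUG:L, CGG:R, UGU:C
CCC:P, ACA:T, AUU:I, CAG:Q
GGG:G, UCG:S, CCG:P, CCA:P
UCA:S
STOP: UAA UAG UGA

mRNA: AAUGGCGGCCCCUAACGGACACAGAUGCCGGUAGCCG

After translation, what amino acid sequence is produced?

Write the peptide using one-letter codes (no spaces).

Answer: MAAPNGHRCR

Derivation:
start AUG at pos 1
pos 1: AUG -> M; peptide=M
pos 4: GCG -> A; peptide=MA
pos 7: GCC -> A; peptide=MAA
pos 10: CCU -> P; peptide=MAAP
pos 13: AAC -> N; peptide=MAAPN
pos 16: GGA -> G; peptide=MAAPNG
pos 19: CAC -> H; peptide=MAAPNGH
pos 22: AGA -> R; peptide=MAAPNGHR
pos 25: UGC -> C; peptide=MAAPNGHRC
pos 28: CGG -> R; peptide=MAAPNGHRCR
pos 31: UAG -> STOP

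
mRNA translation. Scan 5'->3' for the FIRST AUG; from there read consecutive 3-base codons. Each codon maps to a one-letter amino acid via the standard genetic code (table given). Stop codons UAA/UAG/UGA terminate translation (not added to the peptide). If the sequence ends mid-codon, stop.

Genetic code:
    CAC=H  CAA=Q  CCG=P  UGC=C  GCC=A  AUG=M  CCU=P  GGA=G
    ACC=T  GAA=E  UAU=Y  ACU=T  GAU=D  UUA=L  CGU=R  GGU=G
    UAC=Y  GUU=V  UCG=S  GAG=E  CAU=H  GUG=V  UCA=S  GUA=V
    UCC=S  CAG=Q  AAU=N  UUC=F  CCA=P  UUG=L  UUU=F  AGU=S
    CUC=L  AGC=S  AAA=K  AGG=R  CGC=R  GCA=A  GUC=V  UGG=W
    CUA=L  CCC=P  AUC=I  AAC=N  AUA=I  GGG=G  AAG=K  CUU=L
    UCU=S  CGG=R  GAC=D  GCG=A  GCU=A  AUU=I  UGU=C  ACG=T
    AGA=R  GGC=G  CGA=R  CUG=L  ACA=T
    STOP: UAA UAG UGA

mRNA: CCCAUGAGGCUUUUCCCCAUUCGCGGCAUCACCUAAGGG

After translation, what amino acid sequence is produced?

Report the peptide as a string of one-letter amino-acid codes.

start AUG at pos 3
pos 3: AUG -> M; peptide=M
pos 6: AGG -> R; peptide=MR
pos 9: CUU -> L; peptide=MRL
pos 12: UUC -> F; peptide=MRLF
pos 15: CCC -> P; peptide=MRLFP
pos 18: AUU -> I; peptide=MRLFPI
pos 21: CGC -> R; peptide=MRLFPIR
pos 24: GGC -> G; peptide=MRLFPIRG
pos 27: AUC -> I; peptide=MRLFPIRGI
pos 30: ACC -> T; peptide=MRLFPIRGIT
pos 33: UAA -> STOP

Answer: MRLFPIRGIT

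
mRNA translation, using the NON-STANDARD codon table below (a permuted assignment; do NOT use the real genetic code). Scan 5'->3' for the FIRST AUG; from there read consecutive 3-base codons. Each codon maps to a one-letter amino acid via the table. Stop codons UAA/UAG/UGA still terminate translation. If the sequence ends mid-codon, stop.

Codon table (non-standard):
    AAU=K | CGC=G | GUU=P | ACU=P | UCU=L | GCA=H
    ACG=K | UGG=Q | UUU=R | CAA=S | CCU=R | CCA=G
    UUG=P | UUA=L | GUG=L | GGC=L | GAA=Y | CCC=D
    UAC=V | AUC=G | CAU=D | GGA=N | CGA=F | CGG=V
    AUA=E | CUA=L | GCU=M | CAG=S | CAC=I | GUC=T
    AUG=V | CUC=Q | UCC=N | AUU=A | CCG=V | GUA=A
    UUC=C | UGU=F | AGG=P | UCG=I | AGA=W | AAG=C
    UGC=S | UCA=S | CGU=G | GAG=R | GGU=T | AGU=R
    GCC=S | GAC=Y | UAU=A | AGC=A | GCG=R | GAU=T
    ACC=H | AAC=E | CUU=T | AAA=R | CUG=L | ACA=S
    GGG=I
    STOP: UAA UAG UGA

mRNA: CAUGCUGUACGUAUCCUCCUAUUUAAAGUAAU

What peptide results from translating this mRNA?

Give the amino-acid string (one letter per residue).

start AUG at pos 1
pos 1: AUG -> V; peptide=V
pos 4: CUG -> L; peptide=VL
pos 7: UAC -> V; peptide=VLV
pos 10: GUA -> A; peptide=VLVA
pos 13: UCC -> N; peptide=VLVAN
pos 16: UCC -> N; peptide=VLVANN
pos 19: UAU -> A; peptide=VLVANNA
pos 22: UUA -> L; peptide=VLVANNAL
pos 25: AAG -> C; peptide=VLVANNALC
pos 28: UAA -> STOP

Answer: VLVANNALC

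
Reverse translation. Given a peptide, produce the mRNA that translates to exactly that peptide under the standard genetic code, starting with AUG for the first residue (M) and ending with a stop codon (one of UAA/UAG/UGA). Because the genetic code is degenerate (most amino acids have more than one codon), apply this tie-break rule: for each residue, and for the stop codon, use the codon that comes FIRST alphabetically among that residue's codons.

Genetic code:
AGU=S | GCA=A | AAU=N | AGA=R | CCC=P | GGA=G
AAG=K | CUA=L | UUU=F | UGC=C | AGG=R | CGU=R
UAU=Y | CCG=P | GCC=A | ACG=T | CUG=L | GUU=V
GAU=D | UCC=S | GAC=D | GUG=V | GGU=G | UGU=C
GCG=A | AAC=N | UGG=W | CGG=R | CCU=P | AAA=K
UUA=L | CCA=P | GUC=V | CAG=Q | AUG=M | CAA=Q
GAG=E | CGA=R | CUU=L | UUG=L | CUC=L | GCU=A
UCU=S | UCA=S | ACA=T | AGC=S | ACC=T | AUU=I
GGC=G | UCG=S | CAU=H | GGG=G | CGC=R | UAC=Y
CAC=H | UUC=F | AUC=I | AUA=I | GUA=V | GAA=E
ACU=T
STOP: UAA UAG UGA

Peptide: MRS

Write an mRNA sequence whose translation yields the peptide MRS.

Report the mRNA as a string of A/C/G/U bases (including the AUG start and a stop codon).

residue 1: M -> AUG (start codon)
residue 2: R codons sorted = AGA,AGG,CGA,CGC,CGG,CGU -> pick first = AGA
residue 3: S codons sorted = AGC,AGU,UCA,UCC,UCG,UCU -> pick first = AGC
terminator: stop codons sorted = UAA,UAG,UGA -> pick first = UAA

Answer: mRNA: AUGAGAAGCUAA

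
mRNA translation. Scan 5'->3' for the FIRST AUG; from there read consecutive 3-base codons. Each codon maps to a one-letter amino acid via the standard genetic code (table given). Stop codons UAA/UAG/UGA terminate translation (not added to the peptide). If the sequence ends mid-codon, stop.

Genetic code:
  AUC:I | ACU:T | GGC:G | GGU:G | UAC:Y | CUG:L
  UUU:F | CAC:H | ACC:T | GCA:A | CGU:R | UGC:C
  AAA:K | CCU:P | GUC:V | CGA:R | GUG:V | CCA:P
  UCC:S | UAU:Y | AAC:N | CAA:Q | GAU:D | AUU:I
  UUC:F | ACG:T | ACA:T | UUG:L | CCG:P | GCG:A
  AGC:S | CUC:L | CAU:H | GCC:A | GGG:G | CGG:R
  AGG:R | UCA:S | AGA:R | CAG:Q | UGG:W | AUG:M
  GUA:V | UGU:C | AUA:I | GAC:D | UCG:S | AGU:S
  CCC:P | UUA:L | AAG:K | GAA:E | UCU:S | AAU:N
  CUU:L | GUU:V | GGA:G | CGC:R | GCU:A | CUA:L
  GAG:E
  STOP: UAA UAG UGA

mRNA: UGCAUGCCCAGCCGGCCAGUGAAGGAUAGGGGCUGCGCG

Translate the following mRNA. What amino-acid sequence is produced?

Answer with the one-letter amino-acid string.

start AUG at pos 3
pos 3: AUG -> M; peptide=M
pos 6: CCC -> P; peptide=MP
pos 9: AGC -> S; peptide=MPS
pos 12: CGG -> R; peptide=MPSR
pos 15: CCA -> P; peptide=MPSRP
pos 18: GUG -> V; peptide=MPSRPV
pos 21: AAG -> K; peptide=MPSRPVK
pos 24: GAU -> D; peptide=MPSRPVKD
pos 27: AGG -> R; peptide=MPSRPVKDR
pos 30: GGC -> G; peptide=MPSRPVKDRG
pos 33: UGC -> C; peptide=MPSRPVKDRGC
pos 36: GCG -> A; peptide=MPSRPVKDRGCA
pos 39: only 0 nt remain (<3), stop (end of mRNA)

Answer: MPSRPVKDRGCA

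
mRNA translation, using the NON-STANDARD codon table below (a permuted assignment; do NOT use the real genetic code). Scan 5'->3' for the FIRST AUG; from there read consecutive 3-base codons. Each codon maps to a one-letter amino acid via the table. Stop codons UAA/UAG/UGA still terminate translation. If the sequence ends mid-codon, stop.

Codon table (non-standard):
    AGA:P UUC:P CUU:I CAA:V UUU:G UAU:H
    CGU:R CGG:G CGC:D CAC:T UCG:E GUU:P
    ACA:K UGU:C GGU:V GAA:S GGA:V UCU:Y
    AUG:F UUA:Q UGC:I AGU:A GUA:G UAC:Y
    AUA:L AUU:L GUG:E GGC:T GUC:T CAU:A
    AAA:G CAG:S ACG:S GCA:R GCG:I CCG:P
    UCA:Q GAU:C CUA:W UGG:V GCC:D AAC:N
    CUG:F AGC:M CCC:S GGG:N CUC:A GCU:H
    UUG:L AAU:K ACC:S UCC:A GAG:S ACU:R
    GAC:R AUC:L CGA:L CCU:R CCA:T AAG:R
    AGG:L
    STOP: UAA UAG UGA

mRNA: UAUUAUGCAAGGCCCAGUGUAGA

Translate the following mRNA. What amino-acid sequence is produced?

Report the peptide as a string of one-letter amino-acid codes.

start AUG at pos 4
pos 4: AUG -> F; peptide=F
pos 7: CAA -> V; peptide=FV
pos 10: GGC -> T; peptide=FVT
pos 13: CCA -> T; peptide=FVTT
pos 16: GUG -> E; peptide=FVTTE
pos 19: UAG -> STOP

Answer: FVTTE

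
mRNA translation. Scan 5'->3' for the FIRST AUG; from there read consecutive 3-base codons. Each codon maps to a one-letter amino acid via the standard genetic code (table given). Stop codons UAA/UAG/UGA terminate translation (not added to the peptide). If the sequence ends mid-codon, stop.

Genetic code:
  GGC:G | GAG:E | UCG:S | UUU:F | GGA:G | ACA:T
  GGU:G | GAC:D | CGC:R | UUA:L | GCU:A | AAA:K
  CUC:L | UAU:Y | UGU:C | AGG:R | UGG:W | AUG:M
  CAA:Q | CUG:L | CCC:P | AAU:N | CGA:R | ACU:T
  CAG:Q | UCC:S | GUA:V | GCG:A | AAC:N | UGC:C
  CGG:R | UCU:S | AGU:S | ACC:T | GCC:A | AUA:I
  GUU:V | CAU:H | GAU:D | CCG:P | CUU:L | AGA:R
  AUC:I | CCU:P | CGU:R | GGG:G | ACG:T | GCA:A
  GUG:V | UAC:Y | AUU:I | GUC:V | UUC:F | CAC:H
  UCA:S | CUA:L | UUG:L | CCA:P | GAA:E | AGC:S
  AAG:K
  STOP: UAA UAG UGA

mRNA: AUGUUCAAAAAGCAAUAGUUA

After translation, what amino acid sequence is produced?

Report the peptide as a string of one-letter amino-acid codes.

start AUG at pos 0
pos 0: AUG -> M; peptide=M
pos 3: UUC -> F; peptide=MF
pos 6: AAA -> K; peptide=MFK
pos 9: AAG -> K; peptide=MFKK
pos 12: CAA -> Q; peptide=MFKKQ
pos 15: UAG -> STOP

Answer: MFKKQ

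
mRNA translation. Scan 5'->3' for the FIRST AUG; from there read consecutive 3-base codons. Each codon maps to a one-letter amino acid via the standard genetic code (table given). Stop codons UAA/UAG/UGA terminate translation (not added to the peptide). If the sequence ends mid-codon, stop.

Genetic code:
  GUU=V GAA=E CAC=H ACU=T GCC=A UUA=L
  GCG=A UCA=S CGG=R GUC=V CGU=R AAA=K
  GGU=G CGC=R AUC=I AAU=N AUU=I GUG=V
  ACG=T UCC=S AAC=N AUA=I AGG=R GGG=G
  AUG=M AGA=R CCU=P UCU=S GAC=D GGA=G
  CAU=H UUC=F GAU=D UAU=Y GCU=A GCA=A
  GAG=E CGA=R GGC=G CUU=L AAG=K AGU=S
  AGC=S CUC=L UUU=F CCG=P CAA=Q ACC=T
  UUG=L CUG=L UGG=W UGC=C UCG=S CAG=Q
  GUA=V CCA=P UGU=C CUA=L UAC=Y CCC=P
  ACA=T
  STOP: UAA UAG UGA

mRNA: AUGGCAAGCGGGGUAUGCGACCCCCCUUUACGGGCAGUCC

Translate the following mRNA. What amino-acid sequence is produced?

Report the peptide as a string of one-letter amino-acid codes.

start AUG at pos 0
pos 0: AUG -> M; peptide=M
pos 3: GCA -> A; peptide=MA
pos 6: AGC -> S; peptide=MAS
pos 9: GGG -> G; peptide=MASG
pos 12: GUA -> V; peptide=MASGV
pos 15: UGC -> C; peptide=MASGVC
pos 18: GAC -> D; peptide=MASGVCD
pos 21: CCC -> P; peptide=MASGVCDP
pos 24: CCU -> P; peptide=MASGVCDPP
pos 27: UUA -> L; peptide=MASGVCDPPL
pos 30: CGG -> R; peptide=MASGVCDPPLR
pos 33: GCA -> A; peptide=MASGVCDPPLRA
pos 36: GUC -> V; peptide=MASGVCDPPLRAV
pos 39: only 1 nt remain (<3), stop (end of mRNA)

Answer: MASGVCDPPLRAV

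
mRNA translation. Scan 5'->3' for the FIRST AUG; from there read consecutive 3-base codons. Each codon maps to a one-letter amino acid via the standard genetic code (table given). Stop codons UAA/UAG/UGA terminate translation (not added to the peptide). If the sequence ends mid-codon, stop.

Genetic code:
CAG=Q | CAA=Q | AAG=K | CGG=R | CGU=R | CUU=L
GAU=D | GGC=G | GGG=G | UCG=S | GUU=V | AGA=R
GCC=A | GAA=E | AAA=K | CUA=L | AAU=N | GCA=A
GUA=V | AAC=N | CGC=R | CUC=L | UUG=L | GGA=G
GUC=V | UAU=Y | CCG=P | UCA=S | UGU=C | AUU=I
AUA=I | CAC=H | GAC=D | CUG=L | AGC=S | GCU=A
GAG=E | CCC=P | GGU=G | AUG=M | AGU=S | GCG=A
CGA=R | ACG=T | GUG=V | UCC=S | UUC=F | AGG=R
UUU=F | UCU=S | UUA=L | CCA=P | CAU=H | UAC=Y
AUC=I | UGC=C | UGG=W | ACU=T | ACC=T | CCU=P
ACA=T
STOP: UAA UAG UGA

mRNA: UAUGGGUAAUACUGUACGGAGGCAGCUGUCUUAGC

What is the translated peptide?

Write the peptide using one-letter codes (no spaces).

start AUG at pos 1
pos 1: AUG -> M; peptide=M
pos 4: GGU -> G; peptide=MG
pos 7: AAU -> N; peptide=MGN
pos 10: ACU -> T; peptide=MGNT
pos 13: GUA -> V; peptide=MGNTV
pos 16: CGG -> R; peptide=MGNTVR
pos 19: AGG -> R; peptide=MGNTVRR
pos 22: CAG -> Q; peptide=MGNTVRRQ
pos 25: CUG -> L; peptide=MGNTVRRQL
pos 28: UCU -> S; peptide=MGNTVRRQLS
pos 31: UAG -> STOP

Answer: MGNTVRRQLS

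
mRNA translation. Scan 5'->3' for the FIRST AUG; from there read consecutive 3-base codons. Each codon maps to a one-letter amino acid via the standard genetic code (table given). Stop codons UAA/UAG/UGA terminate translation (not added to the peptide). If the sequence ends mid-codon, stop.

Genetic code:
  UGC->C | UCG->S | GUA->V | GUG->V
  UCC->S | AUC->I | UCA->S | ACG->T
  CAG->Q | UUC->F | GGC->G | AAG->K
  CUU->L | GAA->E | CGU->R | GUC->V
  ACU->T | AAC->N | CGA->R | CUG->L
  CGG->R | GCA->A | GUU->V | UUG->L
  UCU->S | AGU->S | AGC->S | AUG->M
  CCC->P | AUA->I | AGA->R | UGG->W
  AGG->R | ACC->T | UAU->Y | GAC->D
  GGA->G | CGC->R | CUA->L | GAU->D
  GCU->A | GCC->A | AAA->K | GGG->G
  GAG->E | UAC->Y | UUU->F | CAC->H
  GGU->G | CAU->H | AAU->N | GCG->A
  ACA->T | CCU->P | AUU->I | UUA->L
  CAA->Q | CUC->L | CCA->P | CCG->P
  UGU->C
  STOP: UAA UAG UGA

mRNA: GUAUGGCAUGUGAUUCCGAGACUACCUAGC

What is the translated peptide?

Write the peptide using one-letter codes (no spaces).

Answer: MACDSETT

Derivation:
start AUG at pos 2
pos 2: AUG -> M; peptide=M
pos 5: GCA -> A; peptide=MA
pos 8: UGU -> C; peptide=MAC
pos 11: GAU -> D; peptide=MACD
pos 14: UCC -> S; peptide=MACDS
pos 17: GAG -> E; peptide=MACDSE
pos 20: ACU -> T; peptide=MACDSET
pos 23: ACC -> T; peptide=MACDSETT
pos 26: UAG -> STOP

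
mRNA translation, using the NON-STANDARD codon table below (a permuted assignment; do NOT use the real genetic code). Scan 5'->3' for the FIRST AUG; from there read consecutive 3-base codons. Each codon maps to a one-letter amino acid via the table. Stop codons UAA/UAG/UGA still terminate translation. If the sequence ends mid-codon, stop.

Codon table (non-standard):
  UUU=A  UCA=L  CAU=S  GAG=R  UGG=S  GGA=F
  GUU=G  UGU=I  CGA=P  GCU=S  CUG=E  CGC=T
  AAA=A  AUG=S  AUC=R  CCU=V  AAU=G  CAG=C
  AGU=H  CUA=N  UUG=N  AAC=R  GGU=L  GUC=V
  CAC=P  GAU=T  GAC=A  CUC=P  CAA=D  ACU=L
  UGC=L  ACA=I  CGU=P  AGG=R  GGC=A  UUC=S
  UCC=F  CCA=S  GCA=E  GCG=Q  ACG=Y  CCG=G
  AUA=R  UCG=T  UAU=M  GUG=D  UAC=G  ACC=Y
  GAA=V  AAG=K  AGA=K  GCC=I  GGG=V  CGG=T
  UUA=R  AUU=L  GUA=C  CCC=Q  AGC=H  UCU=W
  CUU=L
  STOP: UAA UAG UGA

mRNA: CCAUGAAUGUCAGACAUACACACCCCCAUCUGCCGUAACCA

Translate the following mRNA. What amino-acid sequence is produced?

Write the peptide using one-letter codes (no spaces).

start AUG at pos 2
pos 2: AUG -> S; peptide=S
pos 5: AAU -> G; peptide=SG
pos 8: GUC -> V; peptide=SGV
pos 11: AGA -> K; peptide=SGVK
pos 14: CAU -> S; peptide=SGVKS
pos 17: ACA -> I; peptide=SGVKSI
pos 20: CAC -> P; peptide=SGVKSIP
pos 23: CCC -> Q; peptide=SGVKSIPQ
pos 26: CAU -> S; peptide=SGVKSIPQS
pos 29: CUG -> E; peptide=SGVKSIPQSE
pos 32: CCG -> G; peptide=SGVKSIPQSEG
pos 35: UAA -> STOP

Answer: SGVKSIPQSEG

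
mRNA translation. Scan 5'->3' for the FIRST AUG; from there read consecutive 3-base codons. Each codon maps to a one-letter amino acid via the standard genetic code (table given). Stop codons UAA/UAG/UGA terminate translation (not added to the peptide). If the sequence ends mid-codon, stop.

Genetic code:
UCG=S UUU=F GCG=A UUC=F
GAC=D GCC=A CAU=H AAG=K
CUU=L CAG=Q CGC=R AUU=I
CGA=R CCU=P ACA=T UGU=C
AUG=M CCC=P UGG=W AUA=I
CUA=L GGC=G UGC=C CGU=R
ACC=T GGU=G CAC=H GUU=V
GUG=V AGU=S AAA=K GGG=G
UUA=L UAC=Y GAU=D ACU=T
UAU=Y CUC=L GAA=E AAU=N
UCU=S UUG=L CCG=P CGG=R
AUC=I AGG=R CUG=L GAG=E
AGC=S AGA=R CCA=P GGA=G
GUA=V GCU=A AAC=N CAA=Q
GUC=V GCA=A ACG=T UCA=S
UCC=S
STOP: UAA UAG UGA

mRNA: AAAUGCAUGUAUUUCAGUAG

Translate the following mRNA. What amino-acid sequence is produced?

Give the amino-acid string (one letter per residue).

start AUG at pos 2
pos 2: AUG -> M; peptide=M
pos 5: CAU -> H; peptide=MH
pos 8: GUA -> V; peptide=MHV
pos 11: UUU -> F; peptide=MHVF
pos 14: CAG -> Q; peptide=MHVFQ
pos 17: UAG -> STOP

Answer: MHVFQ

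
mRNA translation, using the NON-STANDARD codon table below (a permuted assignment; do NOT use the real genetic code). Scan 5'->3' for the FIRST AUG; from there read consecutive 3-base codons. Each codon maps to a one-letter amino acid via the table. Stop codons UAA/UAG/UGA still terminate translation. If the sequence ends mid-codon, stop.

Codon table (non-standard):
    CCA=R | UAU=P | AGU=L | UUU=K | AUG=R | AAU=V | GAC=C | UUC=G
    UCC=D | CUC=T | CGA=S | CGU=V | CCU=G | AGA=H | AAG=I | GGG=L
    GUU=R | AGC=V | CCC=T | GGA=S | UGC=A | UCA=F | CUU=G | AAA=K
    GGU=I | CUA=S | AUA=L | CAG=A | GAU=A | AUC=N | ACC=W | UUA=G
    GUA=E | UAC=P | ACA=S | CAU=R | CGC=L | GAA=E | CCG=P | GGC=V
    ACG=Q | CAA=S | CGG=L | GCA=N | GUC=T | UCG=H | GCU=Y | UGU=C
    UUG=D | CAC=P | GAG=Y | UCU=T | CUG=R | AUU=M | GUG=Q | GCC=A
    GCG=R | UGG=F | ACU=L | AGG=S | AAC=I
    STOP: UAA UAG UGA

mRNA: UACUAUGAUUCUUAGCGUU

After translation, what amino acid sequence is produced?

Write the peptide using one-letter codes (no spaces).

Answer: RMGVR

Derivation:
start AUG at pos 4
pos 4: AUG -> R; peptide=R
pos 7: AUU -> M; peptide=RM
pos 10: CUU -> G; peptide=RMG
pos 13: AGC -> V; peptide=RMGV
pos 16: GUU -> R; peptide=RMGVR
pos 19: only 0 nt remain (<3), stop (end of mRNA)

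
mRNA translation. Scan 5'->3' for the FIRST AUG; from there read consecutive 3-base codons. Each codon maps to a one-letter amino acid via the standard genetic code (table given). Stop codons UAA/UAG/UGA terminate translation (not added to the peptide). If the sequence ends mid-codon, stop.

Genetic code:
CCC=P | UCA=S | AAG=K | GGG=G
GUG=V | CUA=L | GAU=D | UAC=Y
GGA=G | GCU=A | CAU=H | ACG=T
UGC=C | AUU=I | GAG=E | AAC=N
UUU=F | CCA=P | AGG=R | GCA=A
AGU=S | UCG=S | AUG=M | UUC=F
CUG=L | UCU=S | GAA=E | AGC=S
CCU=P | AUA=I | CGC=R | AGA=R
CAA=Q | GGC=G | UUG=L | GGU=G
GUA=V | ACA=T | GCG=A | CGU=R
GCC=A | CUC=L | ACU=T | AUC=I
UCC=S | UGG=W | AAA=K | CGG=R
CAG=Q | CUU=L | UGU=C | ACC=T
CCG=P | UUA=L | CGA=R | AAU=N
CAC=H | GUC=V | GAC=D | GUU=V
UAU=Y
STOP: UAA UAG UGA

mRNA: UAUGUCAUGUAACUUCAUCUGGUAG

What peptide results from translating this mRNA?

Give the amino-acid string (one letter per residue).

start AUG at pos 1
pos 1: AUG -> M; peptide=M
pos 4: UCA -> S; peptide=MS
pos 7: UGU -> C; peptide=MSC
pos 10: AAC -> N; peptide=MSCN
pos 13: UUC -> F; peptide=MSCNF
pos 16: AUC -> I; peptide=MSCNFI
pos 19: UGG -> W; peptide=MSCNFIW
pos 22: UAG -> STOP

Answer: MSCNFIW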